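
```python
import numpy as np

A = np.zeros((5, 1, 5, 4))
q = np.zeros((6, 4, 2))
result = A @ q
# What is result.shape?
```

(5, 6, 5, 2)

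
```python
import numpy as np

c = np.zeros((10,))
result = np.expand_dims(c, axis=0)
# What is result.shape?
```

(1, 10)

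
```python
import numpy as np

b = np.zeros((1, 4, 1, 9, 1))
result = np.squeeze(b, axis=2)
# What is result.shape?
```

(1, 4, 9, 1)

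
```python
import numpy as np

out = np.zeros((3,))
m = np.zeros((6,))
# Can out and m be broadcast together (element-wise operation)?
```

No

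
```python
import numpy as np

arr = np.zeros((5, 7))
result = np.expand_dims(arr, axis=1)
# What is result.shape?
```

(5, 1, 7)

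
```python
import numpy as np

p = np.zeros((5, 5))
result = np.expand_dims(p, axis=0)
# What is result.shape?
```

(1, 5, 5)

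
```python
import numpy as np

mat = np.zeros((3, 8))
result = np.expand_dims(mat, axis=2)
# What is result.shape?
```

(3, 8, 1)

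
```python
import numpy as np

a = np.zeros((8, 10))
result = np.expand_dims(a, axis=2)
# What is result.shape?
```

(8, 10, 1)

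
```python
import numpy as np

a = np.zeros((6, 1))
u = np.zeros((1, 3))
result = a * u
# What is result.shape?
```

(6, 3)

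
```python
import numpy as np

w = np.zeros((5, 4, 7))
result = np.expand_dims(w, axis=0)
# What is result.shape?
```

(1, 5, 4, 7)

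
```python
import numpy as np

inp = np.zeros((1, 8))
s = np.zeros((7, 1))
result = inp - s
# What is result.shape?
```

(7, 8)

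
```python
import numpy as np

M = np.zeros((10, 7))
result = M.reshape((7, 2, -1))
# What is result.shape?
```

(7, 2, 5)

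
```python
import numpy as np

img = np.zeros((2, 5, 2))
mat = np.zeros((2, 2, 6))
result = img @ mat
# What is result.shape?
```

(2, 5, 6)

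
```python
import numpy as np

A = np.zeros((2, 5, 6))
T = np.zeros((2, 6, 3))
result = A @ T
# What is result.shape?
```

(2, 5, 3)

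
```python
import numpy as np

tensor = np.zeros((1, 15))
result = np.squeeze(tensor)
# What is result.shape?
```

(15,)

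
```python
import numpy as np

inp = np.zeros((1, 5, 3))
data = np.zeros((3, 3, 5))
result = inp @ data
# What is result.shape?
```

(3, 5, 5)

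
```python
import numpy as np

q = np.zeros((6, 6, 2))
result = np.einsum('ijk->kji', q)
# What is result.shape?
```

(2, 6, 6)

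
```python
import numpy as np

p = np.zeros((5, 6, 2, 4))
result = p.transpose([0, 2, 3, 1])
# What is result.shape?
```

(5, 2, 4, 6)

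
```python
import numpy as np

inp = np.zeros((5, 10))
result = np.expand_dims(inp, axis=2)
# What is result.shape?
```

(5, 10, 1)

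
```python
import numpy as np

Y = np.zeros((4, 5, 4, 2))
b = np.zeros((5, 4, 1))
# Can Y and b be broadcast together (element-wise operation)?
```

Yes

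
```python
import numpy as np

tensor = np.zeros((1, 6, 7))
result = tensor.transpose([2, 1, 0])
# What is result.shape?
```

(7, 6, 1)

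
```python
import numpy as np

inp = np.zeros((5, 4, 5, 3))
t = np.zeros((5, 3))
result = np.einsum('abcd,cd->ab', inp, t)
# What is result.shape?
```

(5, 4)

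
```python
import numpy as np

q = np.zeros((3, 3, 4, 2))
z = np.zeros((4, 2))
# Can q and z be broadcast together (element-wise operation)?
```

Yes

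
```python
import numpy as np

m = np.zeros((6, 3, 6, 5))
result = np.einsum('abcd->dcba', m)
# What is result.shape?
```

(5, 6, 3, 6)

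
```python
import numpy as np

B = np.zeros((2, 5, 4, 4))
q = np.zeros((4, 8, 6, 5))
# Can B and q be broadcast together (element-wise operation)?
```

No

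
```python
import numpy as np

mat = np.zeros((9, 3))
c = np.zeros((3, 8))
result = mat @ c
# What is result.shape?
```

(9, 8)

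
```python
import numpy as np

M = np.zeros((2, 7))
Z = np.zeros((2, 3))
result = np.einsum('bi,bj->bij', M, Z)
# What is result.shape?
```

(2, 7, 3)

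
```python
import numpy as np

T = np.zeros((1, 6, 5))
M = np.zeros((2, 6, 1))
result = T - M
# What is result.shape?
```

(2, 6, 5)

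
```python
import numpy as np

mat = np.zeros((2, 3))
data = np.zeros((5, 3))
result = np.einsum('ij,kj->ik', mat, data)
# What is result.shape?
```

(2, 5)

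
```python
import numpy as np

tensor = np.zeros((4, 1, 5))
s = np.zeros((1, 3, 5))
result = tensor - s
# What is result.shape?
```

(4, 3, 5)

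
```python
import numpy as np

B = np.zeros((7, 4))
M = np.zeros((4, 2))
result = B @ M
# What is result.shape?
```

(7, 2)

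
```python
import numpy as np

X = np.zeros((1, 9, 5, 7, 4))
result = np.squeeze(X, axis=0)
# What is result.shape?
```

(9, 5, 7, 4)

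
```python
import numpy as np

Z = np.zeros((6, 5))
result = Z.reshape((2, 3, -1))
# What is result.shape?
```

(2, 3, 5)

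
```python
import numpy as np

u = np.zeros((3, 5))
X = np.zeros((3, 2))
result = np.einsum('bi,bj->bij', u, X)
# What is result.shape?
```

(3, 5, 2)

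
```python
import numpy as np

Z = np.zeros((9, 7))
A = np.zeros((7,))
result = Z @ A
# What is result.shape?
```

(9,)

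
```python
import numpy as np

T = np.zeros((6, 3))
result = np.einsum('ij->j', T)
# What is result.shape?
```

(3,)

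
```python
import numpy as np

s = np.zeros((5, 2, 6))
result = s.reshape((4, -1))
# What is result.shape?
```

(4, 15)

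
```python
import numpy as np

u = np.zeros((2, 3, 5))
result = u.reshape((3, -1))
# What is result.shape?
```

(3, 10)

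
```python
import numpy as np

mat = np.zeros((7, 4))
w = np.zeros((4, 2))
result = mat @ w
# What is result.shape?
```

(7, 2)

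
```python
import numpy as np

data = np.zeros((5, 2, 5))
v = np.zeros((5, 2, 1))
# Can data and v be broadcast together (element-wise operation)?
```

Yes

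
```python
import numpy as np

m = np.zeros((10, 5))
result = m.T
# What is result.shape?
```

(5, 10)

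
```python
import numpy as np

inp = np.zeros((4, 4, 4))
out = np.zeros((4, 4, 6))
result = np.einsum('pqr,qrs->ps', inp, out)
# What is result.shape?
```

(4, 6)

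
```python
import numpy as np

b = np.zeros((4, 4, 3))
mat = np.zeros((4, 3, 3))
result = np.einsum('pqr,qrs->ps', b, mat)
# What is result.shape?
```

(4, 3)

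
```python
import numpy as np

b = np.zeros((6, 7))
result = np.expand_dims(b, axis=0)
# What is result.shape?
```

(1, 6, 7)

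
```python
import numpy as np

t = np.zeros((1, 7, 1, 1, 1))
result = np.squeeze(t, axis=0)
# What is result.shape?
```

(7, 1, 1, 1)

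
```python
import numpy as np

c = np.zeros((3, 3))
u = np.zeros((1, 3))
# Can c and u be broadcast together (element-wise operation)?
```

Yes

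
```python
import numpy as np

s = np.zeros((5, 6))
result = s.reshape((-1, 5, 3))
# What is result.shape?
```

(2, 5, 3)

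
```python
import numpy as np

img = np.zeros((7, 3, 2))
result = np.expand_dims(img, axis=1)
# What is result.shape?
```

(7, 1, 3, 2)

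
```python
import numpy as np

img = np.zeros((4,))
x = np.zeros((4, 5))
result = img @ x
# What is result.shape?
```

(5,)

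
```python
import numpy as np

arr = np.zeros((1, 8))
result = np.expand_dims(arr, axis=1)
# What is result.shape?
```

(1, 1, 8)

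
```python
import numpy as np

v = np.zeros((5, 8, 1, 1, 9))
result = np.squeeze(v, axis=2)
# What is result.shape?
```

(5, 8, 1, 9)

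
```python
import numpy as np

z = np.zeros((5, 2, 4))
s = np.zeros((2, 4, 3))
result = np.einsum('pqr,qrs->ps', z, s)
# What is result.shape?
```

(5, 3)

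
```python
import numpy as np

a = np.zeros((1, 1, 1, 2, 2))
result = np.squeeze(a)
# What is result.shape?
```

(2, 2)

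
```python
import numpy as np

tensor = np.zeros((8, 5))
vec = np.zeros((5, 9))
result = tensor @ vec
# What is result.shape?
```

(8, 9)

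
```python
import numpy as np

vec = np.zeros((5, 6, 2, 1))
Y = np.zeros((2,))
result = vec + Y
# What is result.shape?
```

(5, 6, 2, 2)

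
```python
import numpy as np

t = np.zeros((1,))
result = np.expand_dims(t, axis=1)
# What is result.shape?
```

(1, 1)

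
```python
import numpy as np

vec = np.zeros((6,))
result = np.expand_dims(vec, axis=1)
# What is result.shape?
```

(6, 1)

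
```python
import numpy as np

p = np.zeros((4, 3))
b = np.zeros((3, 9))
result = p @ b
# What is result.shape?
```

(4, 9)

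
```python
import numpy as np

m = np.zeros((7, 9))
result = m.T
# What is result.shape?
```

(9, 7)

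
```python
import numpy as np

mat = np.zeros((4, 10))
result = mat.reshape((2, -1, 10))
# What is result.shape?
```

(2, 2, 10)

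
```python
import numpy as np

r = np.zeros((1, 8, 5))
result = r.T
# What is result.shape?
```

(5, 8, 1)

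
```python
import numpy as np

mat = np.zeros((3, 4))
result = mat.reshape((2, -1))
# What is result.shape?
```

(2, 6)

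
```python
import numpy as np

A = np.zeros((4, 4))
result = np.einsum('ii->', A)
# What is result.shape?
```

()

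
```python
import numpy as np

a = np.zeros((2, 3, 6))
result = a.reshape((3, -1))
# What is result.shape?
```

(3, 12)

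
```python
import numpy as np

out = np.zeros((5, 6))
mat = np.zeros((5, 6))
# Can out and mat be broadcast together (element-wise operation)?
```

Yes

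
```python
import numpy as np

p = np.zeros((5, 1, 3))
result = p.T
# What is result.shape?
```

(3, 1, 5)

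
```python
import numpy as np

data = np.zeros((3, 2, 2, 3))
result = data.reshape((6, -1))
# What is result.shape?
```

(6, 6)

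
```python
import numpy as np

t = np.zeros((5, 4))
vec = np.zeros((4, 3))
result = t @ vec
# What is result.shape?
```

(5, 3)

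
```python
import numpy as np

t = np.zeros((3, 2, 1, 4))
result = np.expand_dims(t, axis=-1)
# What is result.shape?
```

(3, 2, 1, 4, 1)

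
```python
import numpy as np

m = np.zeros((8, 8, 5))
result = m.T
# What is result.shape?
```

(5, 8, 8)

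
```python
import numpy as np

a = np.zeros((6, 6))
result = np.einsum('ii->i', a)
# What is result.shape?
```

(6,)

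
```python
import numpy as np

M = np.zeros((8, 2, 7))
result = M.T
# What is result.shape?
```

(7, 2, 8)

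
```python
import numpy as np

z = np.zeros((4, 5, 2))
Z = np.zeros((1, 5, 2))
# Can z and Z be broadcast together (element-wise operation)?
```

Yes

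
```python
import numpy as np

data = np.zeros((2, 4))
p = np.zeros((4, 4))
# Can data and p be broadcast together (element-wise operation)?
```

No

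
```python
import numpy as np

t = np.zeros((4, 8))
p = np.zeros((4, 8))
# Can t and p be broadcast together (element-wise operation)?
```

Yes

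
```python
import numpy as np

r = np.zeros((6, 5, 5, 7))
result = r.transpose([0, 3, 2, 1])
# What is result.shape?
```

(6, 7, 5, 5)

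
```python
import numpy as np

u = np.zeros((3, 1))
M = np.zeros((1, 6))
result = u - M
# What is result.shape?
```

(3, 6)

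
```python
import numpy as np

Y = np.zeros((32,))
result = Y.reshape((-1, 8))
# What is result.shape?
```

(4, 8)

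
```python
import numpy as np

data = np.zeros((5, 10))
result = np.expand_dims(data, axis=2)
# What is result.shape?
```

(5, 10, 1)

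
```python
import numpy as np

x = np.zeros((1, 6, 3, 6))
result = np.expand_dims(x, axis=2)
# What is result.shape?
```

(1, 6, 1, 3, 6)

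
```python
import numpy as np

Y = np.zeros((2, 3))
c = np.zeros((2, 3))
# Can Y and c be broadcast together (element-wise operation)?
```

Yes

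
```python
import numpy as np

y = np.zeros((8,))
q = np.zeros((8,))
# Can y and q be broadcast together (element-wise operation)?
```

Yes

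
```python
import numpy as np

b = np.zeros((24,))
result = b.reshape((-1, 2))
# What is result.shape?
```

(12, 2)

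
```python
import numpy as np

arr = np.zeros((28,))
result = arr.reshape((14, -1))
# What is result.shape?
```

(14, 2)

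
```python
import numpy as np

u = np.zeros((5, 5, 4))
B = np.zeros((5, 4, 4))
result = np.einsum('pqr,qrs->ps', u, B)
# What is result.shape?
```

(5, 4)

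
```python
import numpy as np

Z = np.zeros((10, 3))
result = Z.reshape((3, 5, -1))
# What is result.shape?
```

(3, 5, 2)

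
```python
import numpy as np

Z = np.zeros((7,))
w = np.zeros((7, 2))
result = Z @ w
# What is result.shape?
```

(2,)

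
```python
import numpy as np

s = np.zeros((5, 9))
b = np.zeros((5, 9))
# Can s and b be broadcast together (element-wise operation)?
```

Yes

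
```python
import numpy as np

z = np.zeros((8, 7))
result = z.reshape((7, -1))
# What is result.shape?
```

(7, 8)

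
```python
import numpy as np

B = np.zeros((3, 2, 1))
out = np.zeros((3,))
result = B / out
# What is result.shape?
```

(3, 2, 3)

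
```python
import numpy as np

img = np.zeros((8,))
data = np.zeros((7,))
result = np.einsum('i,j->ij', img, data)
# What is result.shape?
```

(8, 7)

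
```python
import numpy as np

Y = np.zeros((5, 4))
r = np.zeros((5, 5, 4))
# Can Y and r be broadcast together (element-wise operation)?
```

Yes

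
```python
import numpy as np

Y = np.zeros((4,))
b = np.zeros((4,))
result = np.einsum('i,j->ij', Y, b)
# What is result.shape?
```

(4, 4)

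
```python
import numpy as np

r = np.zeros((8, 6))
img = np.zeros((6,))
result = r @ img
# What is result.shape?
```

(8,)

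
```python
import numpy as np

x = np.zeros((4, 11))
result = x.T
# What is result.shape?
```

(11, 4)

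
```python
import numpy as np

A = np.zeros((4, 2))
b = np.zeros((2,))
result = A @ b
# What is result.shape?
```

(4,)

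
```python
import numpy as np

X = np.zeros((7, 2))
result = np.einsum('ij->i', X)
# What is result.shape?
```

(7,)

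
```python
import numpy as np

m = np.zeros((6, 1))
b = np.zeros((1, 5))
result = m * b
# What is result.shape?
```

(6, 5)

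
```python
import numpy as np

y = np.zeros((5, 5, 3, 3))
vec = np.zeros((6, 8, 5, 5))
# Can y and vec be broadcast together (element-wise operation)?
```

No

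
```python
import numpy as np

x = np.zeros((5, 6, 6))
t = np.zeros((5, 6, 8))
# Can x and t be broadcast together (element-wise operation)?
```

No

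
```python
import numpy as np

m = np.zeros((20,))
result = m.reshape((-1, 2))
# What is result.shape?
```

(10, 2)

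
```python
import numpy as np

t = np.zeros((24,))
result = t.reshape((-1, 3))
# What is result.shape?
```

(8, 3)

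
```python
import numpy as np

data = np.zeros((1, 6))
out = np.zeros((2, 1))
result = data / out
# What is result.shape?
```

(2, 6)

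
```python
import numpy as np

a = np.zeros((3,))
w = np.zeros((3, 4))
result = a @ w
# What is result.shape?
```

(4,)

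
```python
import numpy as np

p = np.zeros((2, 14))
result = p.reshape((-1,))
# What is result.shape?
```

(28,)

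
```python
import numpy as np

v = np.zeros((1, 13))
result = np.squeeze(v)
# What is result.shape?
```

(13,)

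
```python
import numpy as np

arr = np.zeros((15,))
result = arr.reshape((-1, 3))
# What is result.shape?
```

(5, 3)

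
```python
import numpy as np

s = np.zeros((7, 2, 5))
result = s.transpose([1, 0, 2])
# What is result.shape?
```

(2, 7, 5)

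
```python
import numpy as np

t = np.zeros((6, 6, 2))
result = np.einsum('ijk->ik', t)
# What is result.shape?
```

(6, 2)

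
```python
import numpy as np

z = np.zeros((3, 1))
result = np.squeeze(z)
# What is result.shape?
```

(3,)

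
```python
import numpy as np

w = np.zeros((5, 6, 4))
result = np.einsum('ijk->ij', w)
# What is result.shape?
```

(5, 6)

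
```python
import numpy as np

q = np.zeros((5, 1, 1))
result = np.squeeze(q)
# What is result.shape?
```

(5,)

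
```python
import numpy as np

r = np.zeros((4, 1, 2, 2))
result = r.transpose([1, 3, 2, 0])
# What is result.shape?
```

(1, 2, 2, 4)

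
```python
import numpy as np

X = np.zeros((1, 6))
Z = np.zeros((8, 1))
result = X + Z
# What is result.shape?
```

(8, 6)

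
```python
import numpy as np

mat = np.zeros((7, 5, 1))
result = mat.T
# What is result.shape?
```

(1, 5, 7)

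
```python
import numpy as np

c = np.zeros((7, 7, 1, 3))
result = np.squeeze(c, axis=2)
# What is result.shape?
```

(7, 7, 3)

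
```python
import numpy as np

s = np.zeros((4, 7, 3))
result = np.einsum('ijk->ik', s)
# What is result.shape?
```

(4, 3)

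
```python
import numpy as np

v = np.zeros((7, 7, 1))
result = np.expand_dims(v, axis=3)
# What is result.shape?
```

(7, 7, 1, 1)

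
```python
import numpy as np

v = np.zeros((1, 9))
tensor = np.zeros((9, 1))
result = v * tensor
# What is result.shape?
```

(9, 9)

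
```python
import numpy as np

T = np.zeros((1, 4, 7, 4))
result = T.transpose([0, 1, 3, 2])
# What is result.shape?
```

(1, 4, 4, 7)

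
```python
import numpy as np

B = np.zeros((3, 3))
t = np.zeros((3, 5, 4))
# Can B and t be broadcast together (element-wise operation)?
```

No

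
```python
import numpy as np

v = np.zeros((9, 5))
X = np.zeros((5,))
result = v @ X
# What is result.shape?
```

(9,)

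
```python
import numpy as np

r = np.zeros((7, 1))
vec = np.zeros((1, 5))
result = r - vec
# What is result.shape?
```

(7, 5)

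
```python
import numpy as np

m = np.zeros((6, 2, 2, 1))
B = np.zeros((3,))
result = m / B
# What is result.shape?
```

(6, 2, 2, 3)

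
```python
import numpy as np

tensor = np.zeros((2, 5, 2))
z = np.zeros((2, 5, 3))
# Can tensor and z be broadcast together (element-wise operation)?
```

No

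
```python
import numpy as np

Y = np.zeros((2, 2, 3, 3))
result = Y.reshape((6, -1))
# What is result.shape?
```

(6, 6)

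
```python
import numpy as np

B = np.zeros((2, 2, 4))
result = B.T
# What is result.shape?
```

(4, 2, 2)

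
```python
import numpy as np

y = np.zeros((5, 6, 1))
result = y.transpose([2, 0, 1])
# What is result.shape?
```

(1, 5, 6)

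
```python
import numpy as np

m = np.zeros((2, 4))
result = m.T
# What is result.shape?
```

(4, 2)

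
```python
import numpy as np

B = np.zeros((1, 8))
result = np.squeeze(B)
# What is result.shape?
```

(8,)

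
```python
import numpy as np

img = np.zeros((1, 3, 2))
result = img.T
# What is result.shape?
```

(2, 3, 1)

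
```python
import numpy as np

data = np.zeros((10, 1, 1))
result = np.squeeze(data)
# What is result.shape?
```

(10,)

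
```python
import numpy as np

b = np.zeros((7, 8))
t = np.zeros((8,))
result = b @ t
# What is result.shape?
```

(7,)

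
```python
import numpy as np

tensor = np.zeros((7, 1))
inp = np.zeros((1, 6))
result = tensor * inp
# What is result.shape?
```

(7, 6)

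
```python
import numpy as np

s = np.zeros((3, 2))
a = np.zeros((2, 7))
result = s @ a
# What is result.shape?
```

(3, 7)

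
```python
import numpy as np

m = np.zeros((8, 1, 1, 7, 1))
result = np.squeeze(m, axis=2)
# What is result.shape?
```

(8, 1, 7, 1)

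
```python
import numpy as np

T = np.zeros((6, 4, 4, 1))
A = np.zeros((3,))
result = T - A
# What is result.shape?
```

(6, 4, 4, 3)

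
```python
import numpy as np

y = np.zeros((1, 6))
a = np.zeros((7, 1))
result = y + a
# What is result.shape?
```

(7, 6)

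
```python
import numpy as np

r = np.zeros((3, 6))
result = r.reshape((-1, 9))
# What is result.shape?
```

(2, 9)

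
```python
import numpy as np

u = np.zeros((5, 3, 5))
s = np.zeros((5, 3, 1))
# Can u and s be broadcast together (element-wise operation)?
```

Yes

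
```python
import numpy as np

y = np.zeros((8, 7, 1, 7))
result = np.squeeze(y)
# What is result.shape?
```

(8, 7, 7)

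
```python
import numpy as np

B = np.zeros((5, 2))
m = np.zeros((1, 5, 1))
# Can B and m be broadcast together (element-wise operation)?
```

Yes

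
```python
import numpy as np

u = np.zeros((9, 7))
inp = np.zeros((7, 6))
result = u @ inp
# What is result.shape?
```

(9, 6)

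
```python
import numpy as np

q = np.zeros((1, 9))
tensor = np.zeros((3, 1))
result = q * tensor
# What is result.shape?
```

(3, 9)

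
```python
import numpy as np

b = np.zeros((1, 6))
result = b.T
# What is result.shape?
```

(6, 1)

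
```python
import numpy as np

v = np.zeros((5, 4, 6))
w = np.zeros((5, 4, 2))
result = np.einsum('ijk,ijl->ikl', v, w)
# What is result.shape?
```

(5, 6, 2)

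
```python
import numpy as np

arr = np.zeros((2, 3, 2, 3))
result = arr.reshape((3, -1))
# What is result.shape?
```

(3, 12)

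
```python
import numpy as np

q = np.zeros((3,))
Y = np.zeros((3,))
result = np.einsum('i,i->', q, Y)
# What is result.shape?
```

()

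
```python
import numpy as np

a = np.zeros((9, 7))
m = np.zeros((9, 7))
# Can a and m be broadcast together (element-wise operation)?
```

Yes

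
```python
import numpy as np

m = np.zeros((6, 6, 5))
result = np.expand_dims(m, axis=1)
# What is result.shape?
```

(6, 1, 6, 5)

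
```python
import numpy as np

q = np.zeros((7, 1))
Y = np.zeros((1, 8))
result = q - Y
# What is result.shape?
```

(7, 8)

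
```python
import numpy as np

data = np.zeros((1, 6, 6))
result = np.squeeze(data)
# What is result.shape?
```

(6, 6)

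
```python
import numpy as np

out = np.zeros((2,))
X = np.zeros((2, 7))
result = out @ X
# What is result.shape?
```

(7,)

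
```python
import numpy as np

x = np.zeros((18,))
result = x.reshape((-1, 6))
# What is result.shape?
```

(3, 6)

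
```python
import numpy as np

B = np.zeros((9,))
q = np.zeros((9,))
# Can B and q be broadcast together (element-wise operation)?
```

Yes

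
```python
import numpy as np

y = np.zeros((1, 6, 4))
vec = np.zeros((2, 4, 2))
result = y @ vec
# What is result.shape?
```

(2, 6, 2)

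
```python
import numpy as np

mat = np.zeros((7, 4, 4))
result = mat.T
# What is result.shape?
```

(4, 4, 7)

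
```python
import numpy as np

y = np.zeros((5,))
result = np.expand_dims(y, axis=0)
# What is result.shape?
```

(1, 5)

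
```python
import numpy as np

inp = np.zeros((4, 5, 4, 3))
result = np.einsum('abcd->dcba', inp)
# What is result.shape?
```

(3, 4, 5, 4)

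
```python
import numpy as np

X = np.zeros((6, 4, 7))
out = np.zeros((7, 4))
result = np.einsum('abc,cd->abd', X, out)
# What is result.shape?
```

(6, 4, 4)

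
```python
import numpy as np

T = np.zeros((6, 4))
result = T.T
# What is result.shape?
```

(4, 6)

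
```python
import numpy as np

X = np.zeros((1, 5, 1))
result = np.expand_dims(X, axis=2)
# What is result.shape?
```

(1, 5, 1, 1)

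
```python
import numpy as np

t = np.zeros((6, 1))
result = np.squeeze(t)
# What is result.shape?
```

(6,)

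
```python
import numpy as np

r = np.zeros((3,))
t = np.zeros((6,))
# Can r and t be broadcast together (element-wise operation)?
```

No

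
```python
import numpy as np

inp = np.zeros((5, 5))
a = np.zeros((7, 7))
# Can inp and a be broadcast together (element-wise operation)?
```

No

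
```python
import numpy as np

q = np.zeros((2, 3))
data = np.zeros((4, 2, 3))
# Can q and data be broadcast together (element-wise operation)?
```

Yes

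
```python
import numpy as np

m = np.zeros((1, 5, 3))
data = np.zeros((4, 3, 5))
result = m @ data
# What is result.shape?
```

(4, 5, 5)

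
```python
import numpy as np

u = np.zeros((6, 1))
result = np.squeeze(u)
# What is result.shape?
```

(6,)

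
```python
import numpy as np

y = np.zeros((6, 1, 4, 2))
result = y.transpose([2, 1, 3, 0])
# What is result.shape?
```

(4, 1, 2, 6)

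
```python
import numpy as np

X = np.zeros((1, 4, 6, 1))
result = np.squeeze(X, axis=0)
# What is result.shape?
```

(4, 6, 1)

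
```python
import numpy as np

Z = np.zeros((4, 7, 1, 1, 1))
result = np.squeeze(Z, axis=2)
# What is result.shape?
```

(4, 7, 1, 1)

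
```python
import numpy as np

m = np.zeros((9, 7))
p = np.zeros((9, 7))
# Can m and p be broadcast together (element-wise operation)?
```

Yes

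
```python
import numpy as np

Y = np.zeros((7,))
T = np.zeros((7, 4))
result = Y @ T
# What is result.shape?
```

(4,)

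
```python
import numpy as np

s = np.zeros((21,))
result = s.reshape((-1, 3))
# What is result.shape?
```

(7, 3)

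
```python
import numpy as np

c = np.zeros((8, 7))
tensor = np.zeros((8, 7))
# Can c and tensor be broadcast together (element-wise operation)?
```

Yes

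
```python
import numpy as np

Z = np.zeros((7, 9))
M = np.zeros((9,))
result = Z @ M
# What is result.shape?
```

(7,)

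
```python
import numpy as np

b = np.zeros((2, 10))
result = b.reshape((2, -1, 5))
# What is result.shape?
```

(2, 2, 5)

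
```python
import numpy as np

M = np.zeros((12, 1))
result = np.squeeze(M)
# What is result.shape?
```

(12,)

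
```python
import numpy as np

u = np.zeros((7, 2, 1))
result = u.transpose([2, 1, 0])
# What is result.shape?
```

(1, 2, 7)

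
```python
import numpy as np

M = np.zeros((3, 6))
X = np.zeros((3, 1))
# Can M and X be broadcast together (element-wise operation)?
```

Yes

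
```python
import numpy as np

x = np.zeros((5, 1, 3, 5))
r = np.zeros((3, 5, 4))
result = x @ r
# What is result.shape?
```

(5, 3, 3, 4)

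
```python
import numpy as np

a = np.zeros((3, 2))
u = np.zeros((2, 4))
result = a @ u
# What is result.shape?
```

(3, 4)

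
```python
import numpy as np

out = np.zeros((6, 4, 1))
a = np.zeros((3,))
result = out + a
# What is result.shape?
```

(6, 4, 3)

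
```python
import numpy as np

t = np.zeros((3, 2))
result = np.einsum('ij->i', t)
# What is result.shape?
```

(3,)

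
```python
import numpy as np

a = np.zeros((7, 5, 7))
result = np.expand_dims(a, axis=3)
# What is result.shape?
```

(7, 5, 7, 1)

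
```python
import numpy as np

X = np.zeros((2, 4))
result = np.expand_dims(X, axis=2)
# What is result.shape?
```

(2, 4, 1)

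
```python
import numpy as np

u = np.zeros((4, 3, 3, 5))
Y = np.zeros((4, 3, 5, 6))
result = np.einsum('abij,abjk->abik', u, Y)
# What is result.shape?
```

(4, 3, 3, 6)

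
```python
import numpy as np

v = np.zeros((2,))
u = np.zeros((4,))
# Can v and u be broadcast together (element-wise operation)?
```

No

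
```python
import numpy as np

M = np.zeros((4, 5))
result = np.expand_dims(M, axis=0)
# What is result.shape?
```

(1, 4, 5)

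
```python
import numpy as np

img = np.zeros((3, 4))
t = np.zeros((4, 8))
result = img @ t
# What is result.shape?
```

(3, 8)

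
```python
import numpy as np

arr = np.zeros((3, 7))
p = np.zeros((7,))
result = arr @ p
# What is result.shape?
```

(3,)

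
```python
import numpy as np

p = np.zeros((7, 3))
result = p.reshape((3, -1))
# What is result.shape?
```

(3, 7)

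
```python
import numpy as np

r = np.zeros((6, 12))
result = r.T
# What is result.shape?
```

(12, 6)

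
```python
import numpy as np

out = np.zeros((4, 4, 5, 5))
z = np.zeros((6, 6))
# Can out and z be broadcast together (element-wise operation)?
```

No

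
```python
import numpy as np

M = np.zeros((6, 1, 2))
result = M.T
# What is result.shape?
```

(2, 1, 6)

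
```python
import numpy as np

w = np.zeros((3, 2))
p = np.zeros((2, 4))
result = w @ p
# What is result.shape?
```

(3, 4)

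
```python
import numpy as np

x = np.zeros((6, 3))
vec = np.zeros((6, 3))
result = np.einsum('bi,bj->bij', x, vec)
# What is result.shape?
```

(6, 3, 3)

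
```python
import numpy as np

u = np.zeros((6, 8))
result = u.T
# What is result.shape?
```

(8, 6)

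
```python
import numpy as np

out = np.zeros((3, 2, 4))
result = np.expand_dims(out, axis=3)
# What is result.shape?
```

(3, 2, 4, 1)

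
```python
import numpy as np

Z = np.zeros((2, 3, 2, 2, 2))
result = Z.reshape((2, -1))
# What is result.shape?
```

(2, 24)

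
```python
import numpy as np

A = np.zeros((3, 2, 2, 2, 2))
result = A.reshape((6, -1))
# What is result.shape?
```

(6, 8)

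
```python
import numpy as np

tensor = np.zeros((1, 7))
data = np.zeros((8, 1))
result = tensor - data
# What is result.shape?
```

(8, 7)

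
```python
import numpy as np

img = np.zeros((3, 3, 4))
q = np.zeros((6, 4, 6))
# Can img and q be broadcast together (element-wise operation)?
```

No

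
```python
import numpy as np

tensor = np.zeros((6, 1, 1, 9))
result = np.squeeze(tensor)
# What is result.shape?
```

(6, 9)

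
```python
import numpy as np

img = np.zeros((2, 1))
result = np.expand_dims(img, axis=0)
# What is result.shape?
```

(1, 2, 1)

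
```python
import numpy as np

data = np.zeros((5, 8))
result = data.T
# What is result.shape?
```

(8, 5)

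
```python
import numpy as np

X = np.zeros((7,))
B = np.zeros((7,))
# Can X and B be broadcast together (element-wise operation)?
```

Yes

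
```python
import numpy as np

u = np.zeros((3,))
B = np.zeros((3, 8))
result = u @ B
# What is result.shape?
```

(8,)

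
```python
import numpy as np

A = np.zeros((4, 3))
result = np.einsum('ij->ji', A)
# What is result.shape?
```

(3, 4)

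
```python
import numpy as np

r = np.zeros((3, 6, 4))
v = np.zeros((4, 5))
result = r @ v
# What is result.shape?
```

(3, 6, 5)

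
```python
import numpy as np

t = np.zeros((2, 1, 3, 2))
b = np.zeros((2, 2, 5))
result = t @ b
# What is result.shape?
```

(2, 2, 3, 5)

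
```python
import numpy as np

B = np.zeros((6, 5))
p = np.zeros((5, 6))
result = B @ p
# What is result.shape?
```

(6, 6)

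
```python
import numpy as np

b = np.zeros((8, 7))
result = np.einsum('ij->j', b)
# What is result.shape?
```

(7,)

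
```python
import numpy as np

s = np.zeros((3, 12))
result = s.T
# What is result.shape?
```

(12, 3)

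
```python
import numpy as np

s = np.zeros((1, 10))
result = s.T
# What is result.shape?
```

(10, 1)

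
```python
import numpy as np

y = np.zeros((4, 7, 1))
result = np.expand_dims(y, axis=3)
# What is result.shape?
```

(4, 7, 1, 1)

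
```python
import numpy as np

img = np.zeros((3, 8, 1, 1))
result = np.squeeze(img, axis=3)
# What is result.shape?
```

(3, 8, 1)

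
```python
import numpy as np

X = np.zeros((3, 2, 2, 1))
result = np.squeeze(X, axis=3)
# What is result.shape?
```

(3, 2, 2)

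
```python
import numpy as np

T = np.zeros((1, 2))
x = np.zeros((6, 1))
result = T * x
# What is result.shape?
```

(6, 2)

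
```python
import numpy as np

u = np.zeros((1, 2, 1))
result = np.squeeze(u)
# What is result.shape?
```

(2,)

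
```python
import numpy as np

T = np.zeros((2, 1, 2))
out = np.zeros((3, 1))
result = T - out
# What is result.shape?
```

(2, 3, 2)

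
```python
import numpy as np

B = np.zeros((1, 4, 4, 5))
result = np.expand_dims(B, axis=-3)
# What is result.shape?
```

(1, 4, 1, 4, 5)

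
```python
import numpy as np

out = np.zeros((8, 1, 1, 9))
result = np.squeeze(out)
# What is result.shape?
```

(8, 9)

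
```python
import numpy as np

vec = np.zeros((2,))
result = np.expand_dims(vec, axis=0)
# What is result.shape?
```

(1, 2)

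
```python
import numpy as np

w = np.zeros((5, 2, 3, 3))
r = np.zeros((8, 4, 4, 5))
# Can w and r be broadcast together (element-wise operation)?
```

No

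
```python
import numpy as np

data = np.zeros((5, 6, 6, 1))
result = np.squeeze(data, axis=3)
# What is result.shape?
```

(5, 6, 6)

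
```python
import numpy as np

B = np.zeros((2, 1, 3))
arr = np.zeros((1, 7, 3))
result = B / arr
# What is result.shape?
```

(2, 7, 3)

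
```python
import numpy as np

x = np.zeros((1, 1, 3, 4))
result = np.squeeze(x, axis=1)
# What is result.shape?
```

(1, 3, 4)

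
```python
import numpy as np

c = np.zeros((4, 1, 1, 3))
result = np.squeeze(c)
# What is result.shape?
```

(4, 3)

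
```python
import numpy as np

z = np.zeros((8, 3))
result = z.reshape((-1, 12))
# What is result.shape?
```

(2, 12)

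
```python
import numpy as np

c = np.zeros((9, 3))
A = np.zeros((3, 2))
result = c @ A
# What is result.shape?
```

(9, 2)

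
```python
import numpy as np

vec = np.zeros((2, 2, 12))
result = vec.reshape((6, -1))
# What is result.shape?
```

(6, 8)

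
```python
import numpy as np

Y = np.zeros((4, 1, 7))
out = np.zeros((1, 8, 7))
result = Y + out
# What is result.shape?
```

(4, 8, 7)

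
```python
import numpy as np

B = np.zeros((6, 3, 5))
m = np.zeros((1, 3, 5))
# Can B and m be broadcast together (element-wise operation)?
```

Yes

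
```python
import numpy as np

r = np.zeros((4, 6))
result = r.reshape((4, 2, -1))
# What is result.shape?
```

(4, 2, 3)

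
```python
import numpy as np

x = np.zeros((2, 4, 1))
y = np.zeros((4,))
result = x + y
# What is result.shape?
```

(2, 4, 4)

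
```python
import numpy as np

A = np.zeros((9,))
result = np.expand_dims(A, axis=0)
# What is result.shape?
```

(1, 9)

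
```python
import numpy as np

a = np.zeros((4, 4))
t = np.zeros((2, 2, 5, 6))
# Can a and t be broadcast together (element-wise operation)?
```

No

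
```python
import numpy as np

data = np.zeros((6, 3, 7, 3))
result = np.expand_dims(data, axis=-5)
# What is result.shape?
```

(1, 6, 3, 7, 3)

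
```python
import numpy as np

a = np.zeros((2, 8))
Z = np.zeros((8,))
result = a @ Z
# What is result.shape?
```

(2,)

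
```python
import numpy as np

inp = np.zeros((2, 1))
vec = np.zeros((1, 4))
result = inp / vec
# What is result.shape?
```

(2, 4)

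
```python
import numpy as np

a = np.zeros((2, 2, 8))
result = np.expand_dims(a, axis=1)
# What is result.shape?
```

(2, 1, 2, 8)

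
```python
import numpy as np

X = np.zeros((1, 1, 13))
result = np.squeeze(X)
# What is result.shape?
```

(13,)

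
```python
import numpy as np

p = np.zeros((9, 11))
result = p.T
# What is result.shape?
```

(11, 9)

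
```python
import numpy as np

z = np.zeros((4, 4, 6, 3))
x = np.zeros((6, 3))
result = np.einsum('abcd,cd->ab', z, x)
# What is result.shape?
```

(4, 4)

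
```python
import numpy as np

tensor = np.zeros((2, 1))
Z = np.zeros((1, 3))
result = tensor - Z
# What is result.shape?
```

(2, 3)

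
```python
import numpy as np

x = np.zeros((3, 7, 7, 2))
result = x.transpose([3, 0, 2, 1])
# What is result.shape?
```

(2, 3, 7, 7)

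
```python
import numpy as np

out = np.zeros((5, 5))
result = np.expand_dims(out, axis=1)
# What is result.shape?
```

(5, 1, 5)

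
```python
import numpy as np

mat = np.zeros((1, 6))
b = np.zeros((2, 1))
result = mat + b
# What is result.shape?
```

(2, 6)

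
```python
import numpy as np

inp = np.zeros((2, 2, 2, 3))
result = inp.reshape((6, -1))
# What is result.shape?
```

(6, 4)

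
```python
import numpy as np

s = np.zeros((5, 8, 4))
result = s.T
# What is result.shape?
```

(4, 8, 5)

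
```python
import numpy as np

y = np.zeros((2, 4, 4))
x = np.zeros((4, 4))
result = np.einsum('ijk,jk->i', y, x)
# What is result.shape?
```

(2,)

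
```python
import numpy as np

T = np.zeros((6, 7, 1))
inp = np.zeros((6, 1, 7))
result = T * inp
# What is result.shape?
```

(6, 7, 7)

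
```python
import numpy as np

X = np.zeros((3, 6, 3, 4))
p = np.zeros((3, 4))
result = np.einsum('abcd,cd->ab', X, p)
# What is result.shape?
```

(3, 6)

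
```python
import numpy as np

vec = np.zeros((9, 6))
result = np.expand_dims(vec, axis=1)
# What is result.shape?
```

(9, 1, 6)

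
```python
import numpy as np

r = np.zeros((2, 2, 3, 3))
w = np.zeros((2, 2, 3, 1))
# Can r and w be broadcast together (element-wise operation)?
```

Yes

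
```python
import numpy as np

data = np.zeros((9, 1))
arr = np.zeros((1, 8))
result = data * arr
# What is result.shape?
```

(9, 8)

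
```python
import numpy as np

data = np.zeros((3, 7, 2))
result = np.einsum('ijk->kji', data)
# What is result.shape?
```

(2, 7, 3)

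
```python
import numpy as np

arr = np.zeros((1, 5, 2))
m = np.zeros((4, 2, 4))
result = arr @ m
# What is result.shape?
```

(4, 5, 4)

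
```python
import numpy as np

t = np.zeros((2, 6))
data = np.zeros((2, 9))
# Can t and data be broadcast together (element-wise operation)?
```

No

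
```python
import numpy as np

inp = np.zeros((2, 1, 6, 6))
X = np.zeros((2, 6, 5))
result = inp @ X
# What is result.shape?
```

(2, 2, 6, 5)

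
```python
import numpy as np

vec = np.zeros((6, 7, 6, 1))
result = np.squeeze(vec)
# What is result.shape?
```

(6, 7, 6)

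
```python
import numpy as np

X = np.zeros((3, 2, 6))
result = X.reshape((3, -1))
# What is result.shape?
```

(3, 12)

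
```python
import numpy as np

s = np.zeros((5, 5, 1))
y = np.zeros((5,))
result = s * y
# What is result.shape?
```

(5, 5, 5)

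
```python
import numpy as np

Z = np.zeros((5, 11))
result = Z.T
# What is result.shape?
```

(11, 5)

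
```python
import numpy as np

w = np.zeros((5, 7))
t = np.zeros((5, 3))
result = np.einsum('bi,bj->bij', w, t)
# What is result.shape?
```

(5, 7, 3)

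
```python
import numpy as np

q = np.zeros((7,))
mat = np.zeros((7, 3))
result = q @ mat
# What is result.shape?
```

(3,)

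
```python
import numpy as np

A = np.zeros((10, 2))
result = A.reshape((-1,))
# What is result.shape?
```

(20,)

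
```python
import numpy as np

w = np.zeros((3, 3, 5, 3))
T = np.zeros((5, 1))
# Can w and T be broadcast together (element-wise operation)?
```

Yes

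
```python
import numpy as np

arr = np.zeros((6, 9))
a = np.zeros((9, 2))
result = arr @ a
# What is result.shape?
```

(6, 2)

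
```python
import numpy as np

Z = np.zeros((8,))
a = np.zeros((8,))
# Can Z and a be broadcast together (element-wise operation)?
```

Yes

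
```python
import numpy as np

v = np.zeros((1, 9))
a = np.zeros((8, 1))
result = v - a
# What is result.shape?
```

(8, 9)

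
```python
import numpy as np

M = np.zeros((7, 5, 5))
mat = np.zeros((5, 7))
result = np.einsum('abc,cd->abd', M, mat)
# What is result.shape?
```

(7, 5, 7)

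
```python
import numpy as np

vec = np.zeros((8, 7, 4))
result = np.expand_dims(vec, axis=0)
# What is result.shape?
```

(1, 8, 7, 4)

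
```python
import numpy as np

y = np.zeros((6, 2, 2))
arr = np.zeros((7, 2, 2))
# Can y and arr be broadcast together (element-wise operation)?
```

No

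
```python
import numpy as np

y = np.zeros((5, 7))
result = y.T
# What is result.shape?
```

(7, 5)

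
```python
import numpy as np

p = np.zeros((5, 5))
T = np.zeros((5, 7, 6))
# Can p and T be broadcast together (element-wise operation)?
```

No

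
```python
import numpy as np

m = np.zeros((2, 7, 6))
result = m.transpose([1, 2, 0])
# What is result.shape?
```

(7, 6, 2)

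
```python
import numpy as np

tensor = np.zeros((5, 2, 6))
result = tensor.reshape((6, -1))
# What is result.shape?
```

(6, 10)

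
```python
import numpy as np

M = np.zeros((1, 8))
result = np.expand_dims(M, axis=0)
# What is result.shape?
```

(1, 1, 8)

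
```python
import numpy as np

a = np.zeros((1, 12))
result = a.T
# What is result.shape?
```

(12, 1)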